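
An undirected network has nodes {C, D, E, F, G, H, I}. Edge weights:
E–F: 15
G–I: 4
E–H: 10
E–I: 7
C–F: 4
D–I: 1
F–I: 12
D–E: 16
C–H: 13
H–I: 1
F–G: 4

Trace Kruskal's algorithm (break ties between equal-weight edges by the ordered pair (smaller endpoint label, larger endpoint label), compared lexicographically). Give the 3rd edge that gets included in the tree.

C-F

Kruskal: consider edges lightest-first.
D–I (1): add. Components now {C} {D,I} {E} {F} {G} {H}
H–I (1): add. Components now {C} {D,H,I} {E} {F} {G}
C–F (4): add. Components now {C,F} {D,H,I} {E} {G}
F–G (4): add. Components now {C,F,G} {D,H,I} {E}
G–I (4): add. Components now {C,D,F,G,H,I} {E}
E–I (7): add. Components now {C,D,E,F,G,H,I}
The 3rd edge added is C–F.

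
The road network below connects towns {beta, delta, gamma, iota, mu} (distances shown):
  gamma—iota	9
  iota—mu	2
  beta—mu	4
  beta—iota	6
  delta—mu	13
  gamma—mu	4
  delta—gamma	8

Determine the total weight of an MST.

18

Grow the tree from beta using Prim:
Step 1: cheapest edge leaving the tree is beta—mu (4); add mu.
Step 2: cheapest edge leaving the tree is iota—mu (2); add iota.
Step 3: cheapest edge leaving the tree is gamma—mu (4); add gamma.
Step 4: cheapest edge leaving the tree is delta—gamma (8); add delta.
MST edges: beta—mu, iota—mu, gamma—mu, delta—gamma; total weight 4+2+4+8 = 18.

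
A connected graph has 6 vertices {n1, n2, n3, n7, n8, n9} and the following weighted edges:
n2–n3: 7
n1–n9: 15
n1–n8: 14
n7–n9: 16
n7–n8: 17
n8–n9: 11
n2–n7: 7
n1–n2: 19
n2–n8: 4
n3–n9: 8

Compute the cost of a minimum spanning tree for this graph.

Prim, starting at n8.
Step 1: cheapest edge leaving the tree is n2–n8 (4); add n2.
Step 2: cheapest edge leaving the tree is n2–n3 (7); add n3.
Step 3: cheapest edge leaving the tree is n2–n7 (7); add n7.
Step 4: cheapest edge leaving the tree is n3–n9 (8); add n9.
Step 5: cheapest edge leaving the tree is n1–n8 (14); add n1.
MST edges: n2–n8, n2–n3, n2–n7, n3–n9, n1–n8; total weight 4+7+7+8+14 = 40.

40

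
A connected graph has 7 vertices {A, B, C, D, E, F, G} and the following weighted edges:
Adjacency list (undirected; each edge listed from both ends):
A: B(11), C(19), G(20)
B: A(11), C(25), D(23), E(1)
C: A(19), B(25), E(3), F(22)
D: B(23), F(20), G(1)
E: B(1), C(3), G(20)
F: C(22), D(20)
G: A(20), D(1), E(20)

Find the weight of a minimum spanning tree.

Prim's algorithm from D:
Step 1: cheapest edge leaving the tree is D G (1); add G.
Step 2: cheapest edge leaving the tree is A G (20); add A.
Step 3: cheapest edge leaving the tree is A B (11); add B.
Step 4: cheapest edge leaving the tree is B E (1); add E.
Step 5: cheapest edge leaving the tree is C E (3); add C.
Step 6: cheapest edge leaving the tree is D F (20); add F.
MST edges: D G, A G, A B, B E, C E, D F; total weight 1+20+11+1+3+20 = 56.

56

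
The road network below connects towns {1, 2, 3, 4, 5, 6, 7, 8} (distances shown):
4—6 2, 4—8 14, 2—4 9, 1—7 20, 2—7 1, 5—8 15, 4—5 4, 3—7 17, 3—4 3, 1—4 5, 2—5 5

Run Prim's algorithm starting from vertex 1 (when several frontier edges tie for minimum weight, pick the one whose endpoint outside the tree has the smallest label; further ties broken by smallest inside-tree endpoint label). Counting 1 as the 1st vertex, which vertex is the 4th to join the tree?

Grow the tree from 1 using Prim:
Step 1: frontier [1—4 5, 1—7 20] → take 1—4 (5); add 4.
Step 2: frontier [1—7 20, 4—6 2, 3—4 3, 4—5 4, 2—4 9, 4—8 14] → take 4—6 (2); add 6.
Step 3: frontier [1—7 20, 3—4 3, 4—5 4, 2—4 9, 4—8 14] → take 3—4 (3); add 3.
Step 4: frontier [1—7 20, 3—7 17, 4—5 4, 2—4 9, 4—8 14] → take 4—5 (4); add 5.
Step 5: frontier [1—7 20, 3—7 17, 2—4 9, 4—8 14, 2—5 5, 5—8 15] → take 2—5 (5); add 2.
Step 6: frontier [1—7 20, 2—7 1, 3—7 17, 4—8 14, 5—8 15] → take 2—7 (1); add 7.
Step 7: frontier [4—8 14, 5—8 15] → take 4—8 (14); add 8.
Vertex order: 1, 4, 6, 3, 5, 2, 7, 8. The 4th vertex is 3.

3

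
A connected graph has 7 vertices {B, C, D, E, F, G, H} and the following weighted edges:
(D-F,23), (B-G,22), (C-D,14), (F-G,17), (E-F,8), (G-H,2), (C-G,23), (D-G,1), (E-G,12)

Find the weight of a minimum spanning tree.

Kruskal: consider edges lightest-first.
D-G (1): add — endpoints in different components.
G-H (2): add — endpoints in different components.
E-F (8): add — endpoints in different components.
E-G (12): add — endpoints in different components.
C-D (14): add — endpoints in different components.
F-G (17): skip — F and G already connected.
B-G (22): add — endpoints in different components.
MST edges: D-G, G-H, E-F, E-G, C-D, B-G; total weight 1+2+8+12+14+22 = 59.

59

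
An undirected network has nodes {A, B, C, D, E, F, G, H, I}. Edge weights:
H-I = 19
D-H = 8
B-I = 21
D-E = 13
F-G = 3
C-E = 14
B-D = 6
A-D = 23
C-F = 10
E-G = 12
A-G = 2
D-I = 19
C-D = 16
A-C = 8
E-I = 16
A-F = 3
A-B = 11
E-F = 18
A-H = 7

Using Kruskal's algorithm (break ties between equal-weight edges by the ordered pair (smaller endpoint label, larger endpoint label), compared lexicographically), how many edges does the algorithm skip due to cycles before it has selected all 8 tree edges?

Sort edges by weight, then run Kruskal:
A-G (2): add — endpoints in different components.
A-F (3): add — endpoints in different components.
F-G (3): skip — F and G already connected.
B-D (6): add — endpoints in different components.
A-H (7): add — endpoints in different components.
A-C (8): add — endpoints in different components.
D-H (8): add — endpoints in different components.
C-F (10): skip — C and F already connected.
A-B (11): skip — A and B already connected.
E-G (12): add — endpoints in different components.
D-E (13): skip — D and E already connected.
C-E (14): skip — C and E already connected.
C-D (16): skip — C and D already connected.
E-I (16): add — endpoints in different components.
Edges rejected before the tree was complete: 6.

6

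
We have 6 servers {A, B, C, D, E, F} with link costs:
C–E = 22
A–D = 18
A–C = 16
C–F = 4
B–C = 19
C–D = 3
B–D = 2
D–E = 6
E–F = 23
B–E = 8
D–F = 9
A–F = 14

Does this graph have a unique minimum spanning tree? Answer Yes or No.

Kruskal: consider edges lightest-first.
B–D (2): add — endpoints in different components.
C–D (3): add — endpoints in different components.
C–F (4): add — endpoints in different components.
D–E (6): add — endpoints in different components.
B–E (8): skip — B and E already connected.
D–F (9): skip — D and F already connected.
A–F (14): add — endpoints in different components.
Every non-tree edge has weight strictly greater than the heaviest edge on the tree path between its endpoints, so the MST is unique.

Yes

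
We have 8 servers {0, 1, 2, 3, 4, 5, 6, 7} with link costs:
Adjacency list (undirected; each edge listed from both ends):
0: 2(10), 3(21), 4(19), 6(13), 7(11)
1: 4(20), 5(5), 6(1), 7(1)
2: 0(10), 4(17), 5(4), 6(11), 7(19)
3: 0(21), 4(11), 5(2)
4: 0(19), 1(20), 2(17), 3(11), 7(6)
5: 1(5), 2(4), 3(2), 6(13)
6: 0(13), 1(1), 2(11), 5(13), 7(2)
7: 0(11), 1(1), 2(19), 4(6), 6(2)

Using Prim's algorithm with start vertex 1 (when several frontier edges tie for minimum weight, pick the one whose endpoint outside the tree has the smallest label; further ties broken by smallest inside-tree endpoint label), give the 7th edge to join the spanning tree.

0-2

Prim's algorithm from 1:
Step 1: cheapest edge leaving the tree is 1—6 (1); add 6.
Step 2: cheapest edge leaving the tree is 1—7 (1); add 7.
Step 3: cheapest edge leaving the tree is 1—5 (5); add 5.
Step 4: cheapest edge leaving the tree is 3—5 (2); add 3.
Step 5: cheapest edge leaving the tree is 2—5 (4); add 2.
Step 6: cheapest edge leaving the tree is 4—7 (6); add 4.
Step 7: cheapest edge leaving the tree is 0—2 (10); add 0.
The 7th edge added is 0—2.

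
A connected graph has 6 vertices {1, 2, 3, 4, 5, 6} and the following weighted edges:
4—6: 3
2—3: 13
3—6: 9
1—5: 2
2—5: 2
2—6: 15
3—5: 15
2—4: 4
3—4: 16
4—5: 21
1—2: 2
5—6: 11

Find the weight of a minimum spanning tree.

20

Sort edges by weight, then run Kruskal:
1—2 (2): add — endpoints in different components.
1—5 (2): add — endpoints in different components.
2—5 (2): skip — 2 and 5 already connected.
4—6 (3): add — endpoints in different components.
2—4 (4): add — endpoints in different components.
3—6 (9): add — endpoints in different components.
MST edges: 1—2, 1—5, 4—6, 2—4, 3—6; total weight 2+2+3+4+9 = 20.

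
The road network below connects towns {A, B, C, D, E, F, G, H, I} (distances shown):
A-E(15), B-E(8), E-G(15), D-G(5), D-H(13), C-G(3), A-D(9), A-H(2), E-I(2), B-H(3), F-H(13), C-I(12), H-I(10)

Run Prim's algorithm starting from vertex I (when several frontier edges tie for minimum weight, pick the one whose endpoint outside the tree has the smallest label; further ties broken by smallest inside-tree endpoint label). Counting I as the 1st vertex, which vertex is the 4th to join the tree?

Prim, starting at I.
Step 1: frontier [E-I 2, H-I 10, C-I 12] → take E-I (2); add E.
Step 2: frontier [B-E 8, A-E 15, E-G 15, H-I 10, C-I 12] → take B-E (8); add B.
Step 3: frontier [B-H 3, A-E 15, E-G 15, H-I 10, C-I 12] → take B-H (3); add H.
Step 4: frontier [A-E 15, E-G 15, A-H 2, D-H 13, F-H 13, C-I 12] → take A-H (2); add A.
Step 5: frontier [A-D 9, E-G 15, D-H 13, F-H 13, C-I 12] → take A-D (9); add D.
Step 6: frontier [D-G 5, E-G 15, F-H 13, C-I 12] → take D-G (5); add G.
Step 7: frontier [C-G 3, F-H 13, C-I 12] → take C-G (3); add C.
Step 8: frontier [F-H 13] → take F-H (13); add F.
Vertex order: I, E, B, H, A, D, G, C, F. The 4th vertex is H.

H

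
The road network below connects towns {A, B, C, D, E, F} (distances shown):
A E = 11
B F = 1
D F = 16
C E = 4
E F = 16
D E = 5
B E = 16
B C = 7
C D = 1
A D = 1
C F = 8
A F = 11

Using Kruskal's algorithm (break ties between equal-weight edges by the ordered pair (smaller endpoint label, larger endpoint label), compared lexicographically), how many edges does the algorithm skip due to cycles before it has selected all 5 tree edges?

1

Sort edges by weight, then run Kruskal:
A D (1): add. Components now {A,D} {B} {C} {E} {F}
B F (1): add. Components now {A,D} {B,F} {C} {E}
C D (1): add. Components now {A,C,D} {B,F} {E}
C E (4): add. Components now {A,C,D,E} {B,F}
D E (5): skip — D and E already connected.
B C (7): add. Components now {A,B,C,D,E,F}
Edges rejected before the tree was complete: 1.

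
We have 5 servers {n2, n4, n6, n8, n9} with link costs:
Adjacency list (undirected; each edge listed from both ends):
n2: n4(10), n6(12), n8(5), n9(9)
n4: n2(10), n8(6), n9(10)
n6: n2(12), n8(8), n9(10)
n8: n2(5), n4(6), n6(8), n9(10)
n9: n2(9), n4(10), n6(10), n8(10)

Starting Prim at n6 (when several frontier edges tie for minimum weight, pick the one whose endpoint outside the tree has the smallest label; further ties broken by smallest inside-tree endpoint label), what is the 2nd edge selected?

Grow the tree from n6 using Prim:
Step 1: frontier [n6-n8 8, n6-n9 10, n2-n6 12] → take n6-n8 (8); add n8.
Step 2: frontier [n6-n9 10, n2-n6 12, n2-n8 5, n4-n8 6, n8-n9 10] → take n2-n8 (5); add n2.
Step 3: frontier [n2-n9 9, n2-n4 10, n6-n9 10, n4-n8 6, n8-n9 10] → take n4-n8 (6); add n4.
Step 4: frontier [n2-n9 9, n4-n9 10, n6-n9 10, n8-n9 10] → take n2-n9 (9); add n9.
The 2nd edge added is n2-n8.

n2-n8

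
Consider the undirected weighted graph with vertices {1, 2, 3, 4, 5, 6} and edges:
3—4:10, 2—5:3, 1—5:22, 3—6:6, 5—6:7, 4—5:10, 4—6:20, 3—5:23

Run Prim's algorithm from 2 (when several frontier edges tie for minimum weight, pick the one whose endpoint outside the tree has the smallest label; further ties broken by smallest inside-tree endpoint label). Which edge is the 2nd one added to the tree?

5-6

Prim, starting at 2.
Step 1: frontier [2—5 3] → take 2—5 (3); add 5.
Step 2: frontier [5—6 7, 4—5 10, 1—5 22, 3—5 23] → take 5—6 (7); add 6.
Step 3: frontier [4—5 10, 1—5 22, 3—5 23, 3—6 6, 4—6 20] → take 3—6 (6); add 3.
Step 4: frontier [3—4 10, 4—5 10, 1—5 22, 4—6 20] → take 3—4 (10); add 4.
Step 5: frontier [1—5 22] → take 1—5 (22); add 1.
The 2nd edge added is 5—6.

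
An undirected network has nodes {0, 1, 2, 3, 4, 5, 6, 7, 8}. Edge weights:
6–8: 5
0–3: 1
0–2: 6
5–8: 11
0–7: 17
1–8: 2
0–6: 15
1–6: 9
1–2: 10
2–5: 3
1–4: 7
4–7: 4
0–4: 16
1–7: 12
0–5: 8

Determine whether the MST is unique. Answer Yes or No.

Sort edges by weight, then run Kruskal:
0–3 (1): add — endpoints in different components.
1–8 (2): add — endpoints in different components.
2–5 (3): add — endpoints in different components.
4–7 (4): add — endpoints in different components.
6–8 (5): add — endpoints in different components.
0–2 (6): add — endpoints in different components.
1–4 (7): add — endpoints in different components.
0–5 (8): skip — 0 and 5 already connected.
1–6 (9): skip — 1 and 6 already connected.
1–2 (10): add — endpoints in different components.
Every non-tree edge has weight strictly greater than the heaviest edge on the tree path between its endpoints, so the MST is unique.

Yes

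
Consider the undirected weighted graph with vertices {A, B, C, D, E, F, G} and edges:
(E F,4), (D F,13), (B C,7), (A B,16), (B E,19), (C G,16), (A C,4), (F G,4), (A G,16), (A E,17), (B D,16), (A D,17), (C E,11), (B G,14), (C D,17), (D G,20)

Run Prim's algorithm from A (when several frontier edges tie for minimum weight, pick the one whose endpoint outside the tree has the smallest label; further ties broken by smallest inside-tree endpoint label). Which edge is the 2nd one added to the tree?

B-C

Prim's algorithm from A:
Step 1: cheapest edge leaving the tree is A C (4); add C.
Step 2: cheapest edge leaving the tree is B C (7); add B.
Step 3: cheapest edge leaving the tree is C E (11); add E.
Step 4: cheapest edge leaving the tree is E F (4); add F.
Step 5: cheapest edge leaving the tree is F G (4); add G.
Step 6: cheapest edge leaving the tree is D F (13); add D.
The 2nd edge added is B C.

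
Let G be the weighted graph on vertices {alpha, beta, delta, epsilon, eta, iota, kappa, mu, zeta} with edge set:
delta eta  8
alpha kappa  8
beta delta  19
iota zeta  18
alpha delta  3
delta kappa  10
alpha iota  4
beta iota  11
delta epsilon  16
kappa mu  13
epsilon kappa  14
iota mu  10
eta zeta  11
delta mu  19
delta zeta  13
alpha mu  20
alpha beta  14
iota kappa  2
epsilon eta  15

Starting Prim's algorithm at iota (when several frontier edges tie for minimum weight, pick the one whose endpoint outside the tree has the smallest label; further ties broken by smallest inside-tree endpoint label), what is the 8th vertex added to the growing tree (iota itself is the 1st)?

Prim's algorithm from iota:
Step 1: cheapest edge leaving the tree is iota kappa (2); add kappa.
Step 2: cheapest edge leaving the tree is alpha iota (4); add alpha.
Step 3: cheapest edge leaving the tree is alpha delta (3); add delta.
Step 4: cheapest edge leaving the tree is delta eta (8); add eta.
Step 5: cheapest edge leaving the tree is iota mu (10); add mu.
Step 6: cheapest edge leaving the tree is beta iota (11); add beta.
Step 7: cheapest edge leaving the tree is eta zeta (11); add zeta.
Step 8: cheapest edge leaving the tree is epsilon kappa (14); add epsilon.
Vertex order: iota, kappa, alpha, delta, eta, mu, beta, zeta, epsilon. The 8th vertex is zeta.

zeta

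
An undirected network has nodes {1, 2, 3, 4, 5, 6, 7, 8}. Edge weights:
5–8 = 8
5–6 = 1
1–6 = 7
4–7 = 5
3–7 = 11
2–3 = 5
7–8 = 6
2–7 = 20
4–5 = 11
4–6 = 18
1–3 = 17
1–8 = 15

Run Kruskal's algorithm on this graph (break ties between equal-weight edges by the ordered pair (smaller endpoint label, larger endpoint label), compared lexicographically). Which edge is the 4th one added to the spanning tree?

Kruskal: consider edges lightest-first.
5–6 (1): add — endpoints in different components.
2–3 (5): add — endpoints in different components.
4–7 (5): add — endpoints in different components.
7–8 (6): add — endpoints in different components.
1–6 (7): add — endpoints in different components.
5–8 (8): add — endpoints in different components.
3–7 (11): add — endpoints in different components.
The 4th edge added is 7–8.

7-8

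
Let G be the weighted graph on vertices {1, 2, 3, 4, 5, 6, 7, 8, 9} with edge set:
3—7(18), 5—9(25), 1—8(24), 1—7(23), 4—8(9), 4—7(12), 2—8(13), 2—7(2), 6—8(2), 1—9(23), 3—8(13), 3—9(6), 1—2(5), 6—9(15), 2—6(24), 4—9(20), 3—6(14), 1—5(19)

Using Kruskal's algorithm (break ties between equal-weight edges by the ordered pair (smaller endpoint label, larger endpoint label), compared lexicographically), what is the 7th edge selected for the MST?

3-8

Sort edges by weight, then run Kruskal:
2—7 (2): add — endpoints in different components.
6—8 (2): add — endpoints in different components.
1—2 (5): add — endpoints in different components.
3—9 (6): add — endpoints in different components.
4—8 (9): add — endpoints in different components.
4—7 (12): add — endpoints in different components.
2—8 (13): skip — 2 and 8 already connected.
3—8 (13): add — endpoints in different components.
3—6 (14): skip — 3 and 6 already connected.
6—9 (15): skip — 6 and 9 already connected.
3—7 (18): skip — 3 and 7 already connected.
1—5 (19): add — endpoints in different components.
The 7th edge added is 3—8.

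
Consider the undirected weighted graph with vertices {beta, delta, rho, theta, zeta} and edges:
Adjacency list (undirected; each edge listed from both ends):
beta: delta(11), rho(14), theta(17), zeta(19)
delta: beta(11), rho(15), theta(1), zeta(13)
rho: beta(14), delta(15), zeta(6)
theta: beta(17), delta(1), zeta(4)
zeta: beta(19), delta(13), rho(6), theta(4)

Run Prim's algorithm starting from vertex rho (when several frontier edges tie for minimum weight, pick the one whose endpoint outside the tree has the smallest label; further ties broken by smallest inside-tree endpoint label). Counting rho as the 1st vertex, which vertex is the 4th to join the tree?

delta

Prim, starting at rho.
Step 1: cheapest edge leaving the tree is rho—zeta (6); add zeta.
Step 2: cheapest edge leaving the tree is theta—zeta (4); add theta.
Step 3: cheapest edge leaving the tree is delta—theta (1); add delta.
Step 4: cheapest edge leaving the tree is beta—delta (11); add beta.
Vertex order: rho, zeta, theta, delta, beta. The 4th vertex is delta.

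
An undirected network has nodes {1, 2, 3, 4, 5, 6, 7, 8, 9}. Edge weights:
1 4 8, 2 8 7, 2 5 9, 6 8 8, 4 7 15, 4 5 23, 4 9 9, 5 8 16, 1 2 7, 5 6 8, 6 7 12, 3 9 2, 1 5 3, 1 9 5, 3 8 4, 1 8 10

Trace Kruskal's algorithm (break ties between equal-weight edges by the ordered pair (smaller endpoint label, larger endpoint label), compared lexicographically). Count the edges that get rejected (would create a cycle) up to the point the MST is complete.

Sort edges by weight, then run Kruskal:
3 9 (2): add — endpoints in different components.
1 5 (3): add — endpoints in different components.
3 8 (4): add — endpoints in different components.
1 9 (5): add — endpoints in different components.
1 2 (7): add — endpoints in different components.
2 8 (7): skip — 2 and 8 already connected.
1 4 (8): add — endpoints in different components.
5 6 (8): add — endpoints in different components.
6 8 (8): skip — 6 and 8 already connected.
2 5 (9): skip — 2 and 5 already connected.
4 9 (9): skip — 4 and 9 already connected.
1 8 (10): skip — 1 and 8 already connected.
6 7 (12): add — endpoints in different components.
Edges rejected before the tree was complete: 5.

5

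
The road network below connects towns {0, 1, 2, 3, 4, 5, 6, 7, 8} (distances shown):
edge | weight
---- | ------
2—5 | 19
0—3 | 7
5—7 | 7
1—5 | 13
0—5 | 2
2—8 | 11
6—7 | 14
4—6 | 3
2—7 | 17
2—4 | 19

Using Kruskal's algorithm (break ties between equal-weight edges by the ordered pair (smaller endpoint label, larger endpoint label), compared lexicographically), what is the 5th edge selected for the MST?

Kruskal: consider edges lightest-first.
0—5 (2): add — endpoints in different components.
4—6 (3): add — endpoints in different components.
0—3 (7): add — endpoints in different components.
5—7 (7): add — endpoints in different components.
2—8 (11): add — endpoints in different components.
1—5 (13): add — endpoints in different components.
6—7 (14): add — endpoints in different components.
2—7 (17): add — endpoints in different components.
The 5th edge added is 2—8.

2-8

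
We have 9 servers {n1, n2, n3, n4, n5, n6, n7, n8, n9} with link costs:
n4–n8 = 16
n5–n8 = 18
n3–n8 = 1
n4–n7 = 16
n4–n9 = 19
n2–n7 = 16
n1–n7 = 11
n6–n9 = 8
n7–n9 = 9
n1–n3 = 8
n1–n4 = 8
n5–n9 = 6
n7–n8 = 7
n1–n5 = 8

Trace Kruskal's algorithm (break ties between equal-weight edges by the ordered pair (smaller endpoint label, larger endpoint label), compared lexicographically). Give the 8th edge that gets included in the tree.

n2-n7

Kruskal's algorithm — process edges by increasing weight (ties by edge label):
n3–n8 (1): add — endpoints in different components.
n5–n9 (6): add — endpoints in different components.
n7–n8 (7): add — endpoints in different components.
n1–n3 (8): add — endpoints in different components.
n1–n4 (8): add — endpoints in different components.
n1–n5 (8): add — endpoints in different components.
n6–n9 (8): add — endpoints in different components.
n7–n9 (9): skip — n9 and n7 already connected.
n1–n7 (11): skip — n1 and n7 already connected.
n2–n7 (16): add — endpoints in different components.
The 8th edge added is n2–n7.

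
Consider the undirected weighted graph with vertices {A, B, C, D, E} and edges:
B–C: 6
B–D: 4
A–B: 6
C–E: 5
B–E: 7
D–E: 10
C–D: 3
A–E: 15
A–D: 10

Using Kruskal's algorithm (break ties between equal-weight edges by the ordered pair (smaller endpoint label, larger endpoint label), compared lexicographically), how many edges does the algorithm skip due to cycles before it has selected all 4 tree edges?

Kruskal: consider edges lightest-first.
C–D (3): add. Components now {A} {B} {C,D} {E}
B–D (4): add. Components now {A} {B,C,D} {E}
C–E (5): add. Components now {A} {B,C,D,E}
A–B (6): add. Components now {A,B,C,D,E}
Edges rejected before the tree was complete: 0.

0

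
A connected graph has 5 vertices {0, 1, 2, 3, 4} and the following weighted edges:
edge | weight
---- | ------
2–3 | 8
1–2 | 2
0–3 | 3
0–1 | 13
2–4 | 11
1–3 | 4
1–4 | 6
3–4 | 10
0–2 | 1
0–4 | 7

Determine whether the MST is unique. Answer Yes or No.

Kruskal's algorithm — process edges by increasing weight (ties by edge label):
0–2 (1): add. Components now {0,2} {1} {3} {4}
1–2 (2): add. Components now {0,1,2} {3} {4}
0–3 (3): add. Components now {0,1,2,3} {4}
1–3 (4): skip — 1 and 3 already connected.
1–4 (6): add. Components now {0,1,2,3,4}
Every non-tree edge has weight strictly greater than the heaviest edge on the tree path between its endpoints, so the MST is unique.

Yes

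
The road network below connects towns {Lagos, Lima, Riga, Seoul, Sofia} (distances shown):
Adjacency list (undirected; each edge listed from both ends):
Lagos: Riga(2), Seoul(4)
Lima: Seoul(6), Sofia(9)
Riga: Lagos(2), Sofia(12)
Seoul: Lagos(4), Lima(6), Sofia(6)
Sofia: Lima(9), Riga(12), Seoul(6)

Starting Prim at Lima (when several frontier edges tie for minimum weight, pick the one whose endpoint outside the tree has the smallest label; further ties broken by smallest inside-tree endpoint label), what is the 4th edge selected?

Grow the tree from Lima using Prim:
Step 1: cheapest edge leaving the tree is Lima Seoul (6); add Seoul.
Step 2: cheapest edge leaving the tree is Lagos Seoul (4); add Lagos.
Step 3: cheapest edge leaving the tree is Lagos Riga (2); add Riga.
Step 4: cheapest edge leaving the tree is Seoul Sofia (6); add Sofia.
The 4th edge added is Seoul Sofia.

Seoul-Sofia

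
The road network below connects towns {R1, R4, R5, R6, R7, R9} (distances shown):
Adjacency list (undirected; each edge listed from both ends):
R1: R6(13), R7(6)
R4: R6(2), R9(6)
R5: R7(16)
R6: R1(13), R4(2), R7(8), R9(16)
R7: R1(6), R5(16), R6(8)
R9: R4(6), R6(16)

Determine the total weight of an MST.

Sort edges by weight, then run Kruskal:
R4-R6 (2): add — endpoints in different components.
R1-R7 (6): add — endpoints in different components.
R4-R9 (6): add — endpoints in different components.
R6-R7 (8): add — endpoints in different components.
R1-R6 (13): skip — R6 and R1 already connected.
R5-R7 (16): add — endpoints in different components.
MST edges: R4-R6, R1-R7, R4-R9, R6-R7, R5-R7; total weight 2+6+6+8+16 = 38.

38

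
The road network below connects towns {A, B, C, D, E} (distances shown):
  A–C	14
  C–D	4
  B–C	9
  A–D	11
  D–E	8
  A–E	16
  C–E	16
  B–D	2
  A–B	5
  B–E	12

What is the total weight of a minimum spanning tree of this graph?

Prim, starting at C.
Step 1: cheapest edge leaving the tree is C–D (4); add D.
Step 2: cheapest edge leaving the tree is B–D (2); add B.
Step 3: cheapest edge leaving the tree is A–B (5); add A.
Step 4: cheapest edge leaving the tree is D–E (8); add E.
MST edges: C–D, B–D, A–B, D–E; total weight 4+2+5+8 = 19.

19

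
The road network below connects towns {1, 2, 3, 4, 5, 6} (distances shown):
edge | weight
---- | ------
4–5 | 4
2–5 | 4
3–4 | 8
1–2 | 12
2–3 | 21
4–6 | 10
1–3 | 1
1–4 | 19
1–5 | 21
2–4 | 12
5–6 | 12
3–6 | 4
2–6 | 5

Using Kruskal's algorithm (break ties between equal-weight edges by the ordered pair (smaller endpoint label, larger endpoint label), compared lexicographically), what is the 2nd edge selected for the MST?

2-5

Kruskal's algorithm — process edges by increasing weight (ties by edge label):
1–3 (1): add. Components now {1,3} {2} {4} {5} {6}
2–5 (4): add. Components now {1,3} {2,5} {4} {6}
3–6 (4): add. Components now {1,3,6} {2,5} {4}
4–5 (4): add. Components now {1,3,6} {2,4,5}
2–6 (5): add. Components now {1,2,3,4,5,6}
The 2nd edge added is 2–5.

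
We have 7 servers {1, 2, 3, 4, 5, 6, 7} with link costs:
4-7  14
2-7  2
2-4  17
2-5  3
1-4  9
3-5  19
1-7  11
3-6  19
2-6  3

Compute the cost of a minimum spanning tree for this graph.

47

Prim's algorithm from 4:
Step 1: frontier [1-4 9, 4-7 14, 2-4 17] → take 1-4 (9); add 1.
Step 2: frontier [1-7 11, 4-7 14, 2-4 17] → take 1-7 (11); add 7.
Step 3: frontier [2-4 17, 2-7 2] → take 2-7 (2); add 2.
Step 4: frontier [2-5 3, 2-6 3] → take 2-5 (3); add 5.
Step 5: frontier [2-6 3, 3-5 19] → take 2-6 (3); add 6.
Step 6: frontier [3-5 19, 3-6 19] → take 3-5 (19); add 3.
MST edges: 1-4, 1-7, 2-7, 2-5, 2-6, 3-5; total weight 9+11+2+3+3+19 = 47.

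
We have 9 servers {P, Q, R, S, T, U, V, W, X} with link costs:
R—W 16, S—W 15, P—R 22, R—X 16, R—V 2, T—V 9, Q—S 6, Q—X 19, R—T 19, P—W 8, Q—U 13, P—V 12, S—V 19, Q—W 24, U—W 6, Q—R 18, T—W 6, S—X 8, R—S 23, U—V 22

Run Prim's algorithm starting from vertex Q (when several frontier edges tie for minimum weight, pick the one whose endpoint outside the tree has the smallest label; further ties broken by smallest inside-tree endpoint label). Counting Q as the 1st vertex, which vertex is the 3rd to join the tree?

X

Prim, starting at Q.
Step 1: cheapest edge leaving the tree is Q—S (6); add S.
Step 2: cheapest edge leaving the tree is S—X (8); add X.
Step 3: cheapest edge leaving the tree is Q—U (13); add U.
Step 4: cheapest edge leaving the tree is U—W (6); add W.
Step 5: cheapest edge leaving the tree is T—W (6); add T.
Step 6: cheapest edge leaving the tree is P—W (8); add P.
Step 7: cheapest edge leaving the tree is T—V (9); add V.
Step 8: cheapest edge leaving the tree is R—V (2); add R.
Vertex order: Q, S, X, U, W, T, P, V, R. The 3rd vertex is X.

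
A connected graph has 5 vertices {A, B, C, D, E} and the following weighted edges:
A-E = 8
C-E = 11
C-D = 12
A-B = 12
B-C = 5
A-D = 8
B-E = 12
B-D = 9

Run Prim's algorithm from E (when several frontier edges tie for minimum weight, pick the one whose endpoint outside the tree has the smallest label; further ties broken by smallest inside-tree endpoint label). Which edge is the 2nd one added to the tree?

A-D

Grow the tree from E using Prim:
Step 1: frontier [A-E 8, C-E 11, B-E 12] → take A-E (8); add A.
Step 2: frontier [A-D 8, A-B 12, C-E 11, B-E 12] → take A-D (8); add D.
Step 3: frontier [A-B 12, B-D 9, C-D 12, C-E 11, B-E 12] → take B-D (9); add B.
Step 4: frontier [B-C 5, C-D 12, C-E 11] → take B-C (5); add C.
The 2nd edge added is A-D.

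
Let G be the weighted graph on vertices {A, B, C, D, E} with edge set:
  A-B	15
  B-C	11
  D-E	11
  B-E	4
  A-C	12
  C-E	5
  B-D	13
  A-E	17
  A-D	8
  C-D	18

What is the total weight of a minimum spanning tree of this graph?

Grow the tree from E using Prim:
Step 1: frontier [B-E 4, C-E 5, D-E 11, A-E 17] → take B-E (4); add B.
Step 2: frontier [B-C 11, B-D 13, A-B 15, C-E 5, D-E 11, A-E 17] → take C-E (5); add C.
Step 3: frontier [B-D 13, A-B 15, A-C 12, C-D 18, D-E 11, A-E 17] → take D-E (11); add D.
Step 4: frontier [A-B 15, A-C 12, A-D 8, A-E 17] → take A-D (8); add A.
MST edges: B-E, C-E, D-E, A-D; total weight 4+5+11+8 = 28.

28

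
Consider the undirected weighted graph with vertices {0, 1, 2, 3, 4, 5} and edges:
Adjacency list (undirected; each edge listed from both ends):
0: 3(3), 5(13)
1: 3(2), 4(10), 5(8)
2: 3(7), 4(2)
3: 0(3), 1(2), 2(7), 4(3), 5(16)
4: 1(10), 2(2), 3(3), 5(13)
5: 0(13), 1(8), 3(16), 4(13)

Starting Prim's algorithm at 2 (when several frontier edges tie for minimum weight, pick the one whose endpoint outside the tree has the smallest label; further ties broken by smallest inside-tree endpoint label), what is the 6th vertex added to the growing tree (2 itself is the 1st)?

5

Prim, starting at 2.
Step 1: frontier [2—4 2, 2—3 7] → take 2—4 (2); add 4.
Step 2: frontier [2—3 7, 3—4 3, 1—4 10, 4—5 13] → take 3—4 (3); add 3.
Step 3: frontier [1—3 2, 0—3 3, 3—5 16, 1—4 10, 4—5 13] → take 1—3 (2); add 1.
Step 4: frontier [1—5 8, 0—3 3, 3—5 16, 4—5 13] → take 0—3 (3); add 0.
Step 5: frontier [0—5 13, 1—5 8, 3—5 16, 4—5 13] → take 1—5 (8); add 5.
Vertex order: 2, 4, 3, 1, 0, 5. The 6th vertex is 5.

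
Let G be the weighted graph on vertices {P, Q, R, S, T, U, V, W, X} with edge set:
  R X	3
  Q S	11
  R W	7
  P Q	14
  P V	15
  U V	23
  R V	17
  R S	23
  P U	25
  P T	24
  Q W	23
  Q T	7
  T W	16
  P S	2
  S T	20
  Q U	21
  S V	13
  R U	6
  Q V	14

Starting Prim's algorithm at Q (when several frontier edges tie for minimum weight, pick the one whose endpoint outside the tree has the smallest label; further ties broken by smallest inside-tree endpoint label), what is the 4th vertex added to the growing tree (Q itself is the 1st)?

P

Prim's algorithm from Q:
Step 1: cheapest edge leaving the tree is Q T (7); add T.
Step 2: cheapest edge leaving the tree is Q S (11); add S.
Step 3: cheapest edge leaving the tree is P S (2); add P.
Step 4: cheapest edge leaving the tree is S V (13); add V.
Step 5: cheapest edge leaving the tree is T W (16); add W.
Step 6: cheapest edge leaving the tree is R W (7); add R.
Step 7: cheapest edge leaving the tree is R X (3); add X.
Step 8: cheapest edge leaving the tree is R U (6); add U.
Vertex order: Q, T, S, P, V, W, R, X, U. The 4th vertex is P.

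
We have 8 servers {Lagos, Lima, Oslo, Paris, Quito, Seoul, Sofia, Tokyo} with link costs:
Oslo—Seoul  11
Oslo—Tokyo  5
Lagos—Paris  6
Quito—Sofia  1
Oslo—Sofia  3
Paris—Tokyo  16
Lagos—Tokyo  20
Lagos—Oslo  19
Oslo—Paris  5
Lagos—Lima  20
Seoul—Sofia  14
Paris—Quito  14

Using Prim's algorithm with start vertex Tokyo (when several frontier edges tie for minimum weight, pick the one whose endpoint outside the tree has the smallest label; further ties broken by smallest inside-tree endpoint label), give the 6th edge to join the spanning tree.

Oslo-Seoul

Prim's algorithm from Tokyo:
Step 1: cheapest edge leaving the tree is Oslo—Tokyo (5); add Oslo.
Step 2: cheapest edge leaving the tree is Oslo—Sofia (3); add Sofia.
Step 3: cheapest edge leaving the tree is Quito—Sofia (1); add Quito.
Step 4: cheapest edge leaving the tree is Oslo—Paris (5); add Paris.
Step 5: cheapest edge leaving the tree is Lagos—Paris (6); add Lagos.
Step 6: cheapest edge leaving the tree is Oslo—Seoul (11); add Seoul.
Step 7: cheapest edge leaving the tree is Lagos—Lima (20); add Lima.
The 6th edge added is Oslo—Seoul.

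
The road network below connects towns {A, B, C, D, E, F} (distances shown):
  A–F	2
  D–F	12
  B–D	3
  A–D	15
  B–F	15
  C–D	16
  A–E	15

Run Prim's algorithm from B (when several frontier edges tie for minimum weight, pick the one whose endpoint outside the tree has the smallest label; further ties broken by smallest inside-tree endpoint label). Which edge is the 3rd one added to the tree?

Prim's algorithm from B:
Step 1: frontier [B–D 3, B–F 15] → take B–D (3); add D.
Step 2: frontier [B–F 15, D–F 12, A–D 15, C–D 16] → take D–F (12); add F.
Step 3: frontier [A–D 15, C–D 16, A–F 2] → take A–F (2); add A.
Step 4: frontier [A–E 15, C–D 16] → take A–E (15); add E.
Step 5: frontier [C–D 16] → take C–D (16); add C.
The 3rd edge added is A–F.

A-F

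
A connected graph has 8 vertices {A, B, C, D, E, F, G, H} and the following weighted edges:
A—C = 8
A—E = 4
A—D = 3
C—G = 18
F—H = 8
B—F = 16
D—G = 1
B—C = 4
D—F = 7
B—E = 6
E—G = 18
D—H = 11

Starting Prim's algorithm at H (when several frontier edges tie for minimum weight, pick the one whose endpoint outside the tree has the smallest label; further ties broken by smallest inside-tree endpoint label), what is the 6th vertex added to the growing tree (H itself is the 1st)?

E

Grow the tree from H using Prim:
Step 1: cheapest edge leaving the tree is F—H (8); add F.
Step 2: cheapest edge leaving the tree is D—F (7); add D.
Step 3: cheapest edge leaving the tree is D—G (1); add G.
Step 4: cheapest edge leaving the tree is A—D (3); add A.
Step 5: cheapest edge leaving the tree is A—E (4); add E.
Step 6: cheapest edge leaving the tree is B—E (6); add B.
Step 7: cheapest edge leaving the tree is B—C (4); add C.
Vertex order: H, F, D, G, A, E, B, C. The 6th vertex is E.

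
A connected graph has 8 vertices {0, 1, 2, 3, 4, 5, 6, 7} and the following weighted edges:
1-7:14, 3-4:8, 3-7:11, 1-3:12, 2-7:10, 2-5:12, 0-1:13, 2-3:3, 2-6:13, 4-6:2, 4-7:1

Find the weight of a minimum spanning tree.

51

Sort edges by weight, then run Kruskal:
4-7 (1): add — endpoints in different components.
4-6 (2): add — endpoints in different components.
2-3 (3): add — endpoints in different components.
3-4 (8): add — endpoints in different components.
2-7 (10): skip — 2 and 7 already connected.
3-7 (11): skip — 3 and 7 already connected.
1-3 (12): add — endpoints in different components.
2-5 (12): add — endpoints in different components.
0-1 (13): add — endpoints in different components.
MST edges: 4-7, 4-6, 2-3, 3-4, 1-3, 2-5, 0-1; total weight 1+2+3+8+12+12+13 = 51.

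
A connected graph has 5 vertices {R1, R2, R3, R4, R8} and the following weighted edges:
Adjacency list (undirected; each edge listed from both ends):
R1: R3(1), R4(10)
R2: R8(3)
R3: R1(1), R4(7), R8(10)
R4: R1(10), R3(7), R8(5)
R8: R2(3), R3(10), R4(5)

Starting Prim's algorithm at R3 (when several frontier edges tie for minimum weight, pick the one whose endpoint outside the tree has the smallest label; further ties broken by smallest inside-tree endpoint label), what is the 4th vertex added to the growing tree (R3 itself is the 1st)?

Grow the tree from R3 using Prim:
Step 1: frontier [R1–R3 1, R3–R4 7, R3–R8 10] → take R1–R3 (1); add R1.
Step 2: frontier [R1–R4 10, R3–R4 7, R3–R8 10] → take R3–R4 (7); add R4.
Step 3: frontier [R3–R8 10, R4–R8 5] → take R4–R8 (5); add R8.
Step 4: frontier [R2–R8 3] → take R2–R8 (3); add R2.
Vertex order: R3, R1, R4, R8, R2. The 4th vertex is R8.

R8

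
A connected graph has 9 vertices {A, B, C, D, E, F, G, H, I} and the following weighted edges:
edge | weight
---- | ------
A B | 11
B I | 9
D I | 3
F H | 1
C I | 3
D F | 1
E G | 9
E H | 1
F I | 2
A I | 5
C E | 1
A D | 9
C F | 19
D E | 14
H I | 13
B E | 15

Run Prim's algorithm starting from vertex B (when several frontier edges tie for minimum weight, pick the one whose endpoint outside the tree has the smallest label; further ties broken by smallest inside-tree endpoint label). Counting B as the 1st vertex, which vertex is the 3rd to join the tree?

F

Prim's algorithm from B:
Step 1: cheapest edge leaving the tree is B I (9); add I.
Step 2: cheapest edge leaving the tree is F I (2); add F.
Step 3: cheapest edge leaving the tree is D F (1); add D.
Step 4: cheapest edge leaving the tree is F H (1); add H.
Step 5: cheapest edge leaving the tree is E H (1); add E.
Step 6: cheapest edge leaving the tree is C E (1); add C.
Step 7: cheapest edge leaving the tree is A I (5); add A.
Step 8: cheapest edge leaving the tree is E G (9); add G.
Vertex order: B, I, F, D, H, E, C, A, G. The 3rd vertex is F.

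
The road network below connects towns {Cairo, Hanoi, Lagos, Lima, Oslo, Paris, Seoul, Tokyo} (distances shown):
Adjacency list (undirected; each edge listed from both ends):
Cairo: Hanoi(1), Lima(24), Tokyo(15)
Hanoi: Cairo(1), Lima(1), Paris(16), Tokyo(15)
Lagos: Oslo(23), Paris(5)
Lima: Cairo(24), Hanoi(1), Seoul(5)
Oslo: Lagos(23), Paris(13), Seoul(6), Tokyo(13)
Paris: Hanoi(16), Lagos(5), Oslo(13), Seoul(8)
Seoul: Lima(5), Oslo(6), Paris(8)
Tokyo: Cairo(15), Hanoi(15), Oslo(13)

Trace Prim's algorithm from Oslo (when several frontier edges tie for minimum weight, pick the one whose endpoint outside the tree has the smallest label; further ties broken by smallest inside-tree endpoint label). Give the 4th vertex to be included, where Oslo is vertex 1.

Hanoi

Prim, starting at Oslo.
Step 1: cheapest edge leaving the tree is Oslo–Seoul (6); add Seoul.
Step 2: cheapest edge leaving the tree is Lima–Seoul (5); add Lima.
Step 3: cheapest edge leaving the tree is Hanoi–Lima (1); add Hanoi.
Step 4: cheapest edge leaving the tree is Cairo–Hanoi (1); add Cairo.
Step 5: cheapest edge leaving the tree is Paris–Seoul (8); add Paris.
Step 6: cheapest edge leaving the tree is Lagos–Paris (5); add Lagos.
Step 7: cheapest edge leaving the tree is Oslo–Tokyo (13); add Tokyo.
Vertex order: Oslo, Seoul, Lima, Hanoi, Cairo, Paris, Lagos, Tokyo. The 4th vertex is Hanoi.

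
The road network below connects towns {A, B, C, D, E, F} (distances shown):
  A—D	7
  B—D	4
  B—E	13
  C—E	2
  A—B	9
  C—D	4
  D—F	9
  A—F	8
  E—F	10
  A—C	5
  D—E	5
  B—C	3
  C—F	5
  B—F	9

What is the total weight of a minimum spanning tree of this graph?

Prim, starting at C.
Step 1: cheapest edge leaving the tree is C—E (2); add E.
Step 2: cheapest edge leaving the tree is B—C (3); add B.
Step 3: cheapest edge leaving the tree is B—D (4); add D.
Step 4: cheapest edge leaving the tree is A—C (5); add A.
Step 5: cheapest edge leaving the tree is C—F (5); add F.
MST edges: C—E, B—C, B—D, A—C, C—F; total weight 2+3+4+5+5 = 19.

19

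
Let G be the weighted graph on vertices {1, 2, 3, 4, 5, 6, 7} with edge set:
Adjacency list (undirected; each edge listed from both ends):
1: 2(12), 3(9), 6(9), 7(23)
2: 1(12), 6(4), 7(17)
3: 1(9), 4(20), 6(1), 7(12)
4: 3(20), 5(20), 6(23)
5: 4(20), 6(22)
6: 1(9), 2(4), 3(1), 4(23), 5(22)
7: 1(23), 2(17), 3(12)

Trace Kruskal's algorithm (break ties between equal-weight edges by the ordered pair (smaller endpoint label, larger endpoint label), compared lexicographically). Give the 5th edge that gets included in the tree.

3-4

Kruskal: consider edges lightest-first.
3-6 (1): add — endpoints in different components.
2-6 (4): add — endpoints in different components.
1-3 (9): add — endpoints in different components.
1-6 (9): skip — 1 and 6 already connected.
1-2 (12): skip — 1 and 2 already connected.
3-7 (12): add — endpoints in different components.
2-7 (17): skip — 2 and 7 already connected.
3-4 (20): add — endpoints in different components.
4-5 (20): add — endpoints in different components.
The 5th edge added is 3-4.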